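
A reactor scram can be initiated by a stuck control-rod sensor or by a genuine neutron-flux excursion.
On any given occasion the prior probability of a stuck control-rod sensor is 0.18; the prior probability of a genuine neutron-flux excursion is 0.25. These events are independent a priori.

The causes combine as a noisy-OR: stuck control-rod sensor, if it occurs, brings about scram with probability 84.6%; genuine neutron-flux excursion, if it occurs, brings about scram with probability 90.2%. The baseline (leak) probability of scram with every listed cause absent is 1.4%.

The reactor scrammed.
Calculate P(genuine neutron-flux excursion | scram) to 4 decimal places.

Under noisy-OR, P(scram | causes) = 1 − (1−0.014)·∏(1−qᵢ) over the active causes.
Enumerate the 4 (stuck control-rod sensor, genuine neutron-flux excursion) configurations and weight by the priors:
  P(scram) = 0.014*0.82*0.75 + 0.903372*0.82*0.25 + 0.848156*0.18*0.75 + 0.985119*0.18*0.25
        = 0.008610 + 0.185191 + 0.114501 + 0.044330 = 0.352632
Keeping only the genuine neutron-flux excursion-present terms gives 0.229521, so
  P(genuine neutron-flux excursion | scram) = 0.229521 / 0.352632 ≈ 0.6509

P(genuine neutron-flux excursion | scram) ≈ 0.6509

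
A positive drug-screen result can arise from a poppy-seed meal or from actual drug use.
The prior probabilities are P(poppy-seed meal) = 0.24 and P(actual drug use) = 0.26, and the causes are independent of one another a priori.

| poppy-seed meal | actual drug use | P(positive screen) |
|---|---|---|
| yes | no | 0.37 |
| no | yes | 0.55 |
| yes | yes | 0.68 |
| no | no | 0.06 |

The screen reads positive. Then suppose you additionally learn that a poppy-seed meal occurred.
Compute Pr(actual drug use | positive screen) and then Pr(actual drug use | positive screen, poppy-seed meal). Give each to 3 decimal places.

Pr(actual drug use | positive screen) ≈ 0.603; Pr(actual drug use | positive screen, poppy-seed meal) ≈ 0.392

By total probability over the 4 (poppy-seed meal, actual drug use) configurations:
  P(positive screen) = 0.06*0.76*0.74 + 0.55*0.76*0.26 + 0.37*0.24*0.74 + 0.68*0.24*0.26
        = 0.033744 + 0.108680 + 0.065712 + 0.042432 = 0.250568
Configurations with actual drug use contribute 0.151112, so
  P(actual drug use | positive screen) = 0.151112 / 0.250568 ≈ 0.603

With the extra evidence:
Weight on actual drug use=true, given the evidence: 0.68·0.26 = 0.176800
The normalizing constant is 0.37·0.74 + 0.68·0.26 = 0.450600
Posterior = 0.176800 / 0.450600 ≈ 0.392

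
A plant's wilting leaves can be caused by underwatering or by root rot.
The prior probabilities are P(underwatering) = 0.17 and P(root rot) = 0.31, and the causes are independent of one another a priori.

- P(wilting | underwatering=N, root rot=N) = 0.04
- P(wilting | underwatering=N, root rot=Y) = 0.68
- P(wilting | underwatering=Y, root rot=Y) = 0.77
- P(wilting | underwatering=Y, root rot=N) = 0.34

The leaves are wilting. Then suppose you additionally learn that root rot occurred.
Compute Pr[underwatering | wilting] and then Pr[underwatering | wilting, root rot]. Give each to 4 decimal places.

Enumerate the 4 (underwatering, root rot) configurations and weight by the priors:
  P(wilting) = 0.04·0.83·0.69 + 0.68·0.83·0.31 + 0.34·0.17·0.69 + 0.77·0.17·0.31
        = 0.022908 + 0.174964 + 0.039882 + 0.040579 = 0.278333
Configurations with underwatering contribute 0.080461, so
  P(underwatering | wilting) = 0.080461 / 0.278333 ≈ 0.2891

With the extra evidence:
P(wilting | root rot) = 0.68*0.83 + 0.77*0.17 = 0.564400 + 0.130900 = 0.695300
The underwatering-present share is 0.77*0.17 = 0.130900.
P(underwatering | wilting, root rot) = 0.130900 / 0.695300 ≈ 0.1883
This is intercausal reasoning (explaining away): once root rot accounts for the wilting, underwatering becomes less likely.

Pr[underwatering | wilting] ≈ 0.2891; Pr[underwatering | wilting, root rot] ≈ 0.1883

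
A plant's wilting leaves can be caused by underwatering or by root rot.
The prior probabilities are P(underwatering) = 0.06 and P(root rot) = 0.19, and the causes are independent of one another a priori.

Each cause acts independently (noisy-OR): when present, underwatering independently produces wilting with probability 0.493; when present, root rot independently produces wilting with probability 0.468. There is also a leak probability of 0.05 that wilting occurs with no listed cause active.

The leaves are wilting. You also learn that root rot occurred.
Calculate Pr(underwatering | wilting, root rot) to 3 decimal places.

Under noisy-OR, P(wilting | causes) = 1 − (1−0.05)·∏(1−qᵢ) over the active causes.
P(wilting | root rot) = 0.4946*0.94 + 0.743762*0.06 = 0.464924 + 0.044626 = 0.509550
Of this, 0.044626 comes from 0.743762*0.06 (the underwatering=true cases).
Hence the posterior is 0.044626/0.509550 ≈ 0.088.

Pr(underwatering | wilting, root rot) ≈ 0.088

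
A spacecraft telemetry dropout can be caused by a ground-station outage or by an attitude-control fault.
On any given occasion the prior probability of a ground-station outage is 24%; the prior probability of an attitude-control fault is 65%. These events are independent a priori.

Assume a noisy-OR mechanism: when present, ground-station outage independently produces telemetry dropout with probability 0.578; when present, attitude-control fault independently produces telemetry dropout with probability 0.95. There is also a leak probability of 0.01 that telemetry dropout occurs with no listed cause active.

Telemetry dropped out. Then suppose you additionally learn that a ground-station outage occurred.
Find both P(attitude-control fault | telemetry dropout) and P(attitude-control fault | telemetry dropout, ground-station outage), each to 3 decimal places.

P(attitude-control fault | telemetry dropout) ≈ 0.923; P(attitude-control fault | telemetry dropout, ground-station outage) ≈ 0.757

Under noisy-OR, P(telemetry dropout | causes) = 1 − (1−0.01)·∏(1−qᵢ) over the active causes.
For the numerator, keep only attitude-control fault=true terms: 0.469547 + 0.152741 = 0.622288
The normalizing constant is 0.01×0.76×0.35 + 0.9505×0.76×0.65 + 0.58222×0.24×0.35 + 0.979111×0.24×0.65 = 0.673854
Posterior = 0.622288 / 0.673854 ≈ 0.923

Now condition on the additional information:
P(telemetry dropout | ground-station outage) = 0.58222×0.35 + 0.979111×0.65 = 0.203777 + 0.636422 = 0.840199
Restricting to configurations with attitude-control fault present: 0.979111×0.65 = 0.636422.
P(attitude-control fault | telemetry dropout, ground-station outage) = 0.636422 / 0.840199 ≈ 0.757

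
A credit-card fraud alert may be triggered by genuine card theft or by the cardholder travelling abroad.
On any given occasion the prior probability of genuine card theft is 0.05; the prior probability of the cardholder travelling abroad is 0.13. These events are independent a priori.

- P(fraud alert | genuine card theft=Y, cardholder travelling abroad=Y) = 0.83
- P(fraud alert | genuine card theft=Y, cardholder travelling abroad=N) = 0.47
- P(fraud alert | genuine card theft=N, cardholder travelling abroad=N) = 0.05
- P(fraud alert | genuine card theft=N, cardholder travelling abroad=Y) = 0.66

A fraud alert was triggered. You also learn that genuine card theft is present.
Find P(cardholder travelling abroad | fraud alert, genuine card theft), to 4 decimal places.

P(cardholder travelling abroad | fraud alert, genuine card theft) ≈ 0.2088

Weight on cardholder travelling abroad=true, given the evidence: 0.83·0.13 = 0.107900
The normalizing constant is 0.47·0.87 + 0.83·0.13 = 0.516800
P(cardholder travelling abroad | fraud alert, genuine card theft) = 0.107900/0.516800 ≈ 0.2088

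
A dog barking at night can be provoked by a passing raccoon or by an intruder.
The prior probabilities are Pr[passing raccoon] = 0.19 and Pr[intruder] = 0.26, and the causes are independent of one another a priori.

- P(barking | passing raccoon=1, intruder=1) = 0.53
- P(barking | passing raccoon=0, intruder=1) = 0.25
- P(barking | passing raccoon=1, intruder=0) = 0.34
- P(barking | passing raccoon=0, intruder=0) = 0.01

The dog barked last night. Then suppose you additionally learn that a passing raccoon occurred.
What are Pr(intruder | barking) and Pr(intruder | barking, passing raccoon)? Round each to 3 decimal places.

For the numerator, keep only intruder=true terms: 0.052650 + 0.026182 = 0.078832
Denominator P(barking): 0.01·0.81·0.74 + 0.25·0.81·0.26 + 0.34·0.19·0.74 + 0.53·0.19·0.26 = 0.132630
Posterior = 0.078832 / 0.132630 ≈ 0.594

With the extra evidence:
Weight on intruder=true, given the evidence: 0.53×0.26 = 0.137800
Denominator P(barking | passing raccoon): 0.34×0.74 + 0.53×0.26 = 0.389400
P(intruder | barking, passing raccoon) = 0.137800/0.389400 ≈ 0.354
— passing raccoon explains away the evidence for intruder.

Pr(intruder | barking) ≈ 0.594; Pr(intruder | barking, passing raccoon) ≈ 0.354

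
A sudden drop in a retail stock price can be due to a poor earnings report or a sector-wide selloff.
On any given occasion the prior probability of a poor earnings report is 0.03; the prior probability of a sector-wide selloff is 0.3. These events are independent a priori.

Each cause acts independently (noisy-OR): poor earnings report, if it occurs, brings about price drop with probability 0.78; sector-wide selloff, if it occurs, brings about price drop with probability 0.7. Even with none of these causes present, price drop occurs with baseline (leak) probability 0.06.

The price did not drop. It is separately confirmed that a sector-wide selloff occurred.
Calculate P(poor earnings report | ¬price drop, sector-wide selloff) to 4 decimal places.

Under noisy-OR, P(price drop | causes) = 1 − (1−0.06)·∏(1−qᵢ) over the active causes.
By total probability over both values of poor earnings report:
  P(¬price drop | sector-wide selloff) = 0.282*0.97 + 0.06204*0.03
        = 0.273540 + 0.001861 = 0.275401
The terms with poor earnings report present sum to 0.001861, so
  P(poor earnings report | ¬price drop, sector-wide selloff) = 0.001861 / 0.275401 ≈ 0.0068

P(poor earnings report | ¬price drop, sector-wide selloff) ≈ 0.0068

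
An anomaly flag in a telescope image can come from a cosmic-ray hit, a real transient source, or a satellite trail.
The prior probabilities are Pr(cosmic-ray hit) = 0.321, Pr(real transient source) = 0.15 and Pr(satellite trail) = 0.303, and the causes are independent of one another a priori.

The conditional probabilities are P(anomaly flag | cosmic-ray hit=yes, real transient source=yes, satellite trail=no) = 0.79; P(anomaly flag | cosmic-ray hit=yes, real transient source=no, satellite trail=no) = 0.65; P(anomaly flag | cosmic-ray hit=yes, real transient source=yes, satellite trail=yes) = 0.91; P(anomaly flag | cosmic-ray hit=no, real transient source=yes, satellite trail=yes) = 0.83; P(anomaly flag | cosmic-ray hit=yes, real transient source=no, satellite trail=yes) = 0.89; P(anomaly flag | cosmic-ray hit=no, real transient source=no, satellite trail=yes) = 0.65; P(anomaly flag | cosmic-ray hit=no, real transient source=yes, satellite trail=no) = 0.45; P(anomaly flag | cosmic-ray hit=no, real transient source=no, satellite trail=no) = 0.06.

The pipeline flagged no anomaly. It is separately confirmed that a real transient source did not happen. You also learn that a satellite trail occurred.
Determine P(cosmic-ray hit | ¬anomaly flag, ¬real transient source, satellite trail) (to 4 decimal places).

Weight on cosmic-ray hit=true, given the evidence: 0.11*0.321 = 0.035310
Denominator P(¬anomaly flag | ¬real transient source, satellite trail): 0.35*0.679 + 0.11*0.321 = 0.272960
P(cosmic-ray hit | ¬anomaly flag, ¬real transient source, satellite trail) = 0.035310/0.272960 ≈ 0.1294

P(cosmic-ray hit | ¬anomaly flag, ¬real transient source, satellite trail) ≈ 0.1294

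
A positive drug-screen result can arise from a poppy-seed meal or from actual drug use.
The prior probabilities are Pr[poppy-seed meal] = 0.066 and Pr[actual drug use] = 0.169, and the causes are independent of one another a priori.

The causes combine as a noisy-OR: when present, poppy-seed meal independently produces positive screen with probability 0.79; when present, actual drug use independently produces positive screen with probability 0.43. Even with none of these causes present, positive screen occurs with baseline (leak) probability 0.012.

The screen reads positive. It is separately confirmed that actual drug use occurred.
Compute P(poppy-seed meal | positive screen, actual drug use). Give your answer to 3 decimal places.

P(poppy-seed meal | positive screen, actual drug use) ≈ 0.125

Under noisy-OR, P(positive screen | causes) = 1 − (1−0.012)·∏(1−qᵢ) over the active causes.
Numerator (weight on configurations with poppy-seed meal): 0.881736*0.066 = 0.058195
The normalizing constant is 0.43684*0.934 + 0.881736*0.066 = 0.466204
P(poppy-seed meal | positive screen, actual drug use) = 0.058195/0.466204 ≈ 0.125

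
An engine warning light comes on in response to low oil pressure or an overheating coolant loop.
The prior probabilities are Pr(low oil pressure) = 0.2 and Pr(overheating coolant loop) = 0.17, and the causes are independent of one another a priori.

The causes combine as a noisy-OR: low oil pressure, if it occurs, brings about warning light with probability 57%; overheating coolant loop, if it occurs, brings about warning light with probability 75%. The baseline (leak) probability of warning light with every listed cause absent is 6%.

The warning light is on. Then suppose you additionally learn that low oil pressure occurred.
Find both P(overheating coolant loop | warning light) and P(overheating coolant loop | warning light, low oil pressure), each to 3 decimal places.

Under noisy-OR, P(warning light | causes) = 1 − (1−0.06)·∏(1−qᵢ) over the active causes.
For the numerator, keep only overheating coolant loop=true terms: 0.104040 + 0.030564 = 0.134604
Normalizer over all consistent configurations: 0.06*0.8*0.83 + 0.765*0.8*0.17 + 0.5958*0.2*0.83 + 0.89895*0.2*0.17 = 0.273347
Posterior = 0.134604 / 0.273347 ≈ 0.492

Now also conditioning on low oil pressure=true:
By total probability over both values of overheating coolant loop:
  P(warning light | low oil pressure) = 0.5958×0.83 + 0.89895×0.17
        = 0.494514 + 0.152822 = 0.647336
The terms with overheating coolant loop present sum to 0.152822, so
  P(overheating coolant loop | warning light, low oil pressure) = 0.152822 / 0.647336 ≈ 0.236
— low oil pressure explains away the evidence for overheating coolant loop.

P(overheating coolant loop | warning light) ≈ 0.492; P(overheating coolant loop | warning light, low oil pressure) ≈ 0.236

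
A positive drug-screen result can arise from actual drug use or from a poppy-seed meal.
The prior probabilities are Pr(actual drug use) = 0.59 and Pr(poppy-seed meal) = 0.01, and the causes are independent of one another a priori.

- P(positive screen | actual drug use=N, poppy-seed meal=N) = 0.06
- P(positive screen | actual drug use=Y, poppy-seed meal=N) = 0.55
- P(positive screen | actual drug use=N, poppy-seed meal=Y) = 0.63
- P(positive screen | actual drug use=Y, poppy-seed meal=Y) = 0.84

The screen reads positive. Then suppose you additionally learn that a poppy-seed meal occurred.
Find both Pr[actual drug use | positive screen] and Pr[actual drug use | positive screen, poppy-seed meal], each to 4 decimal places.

Pr[actual drug use | positive screen] ≈ 0.9237; Pr[actual drug use | positive screen, poppy-seed meal] ≈ 0.6574

P(positive screen) = 0.06·0.41·0.99 + 0.63·0.41·0.01 + 0.55·0.59·0.99 + 0.84·0.59·0.01 = 0.024354 + 0.002583 + 0.321255 + 0.004956 = 0.353148
Of this, 0.326211 comes from 0.321255 + 0.004956 (the actual drug use=true cases).
Hence the posterior is 0.326211/0.353148 ≈ 0.9237.

Now condition on the additional information:
P(positive screen | poppy-seed meal) = 0.63*0.41 + 0.84*0.59 = 0.258300 + 0.495600 = 0.753900
Of this, 0.495600 comes from 0.84*0.59 (the actual drug use=true cases).
Hence the posterior is 0.495600/0.753900 ≈ 0.6574.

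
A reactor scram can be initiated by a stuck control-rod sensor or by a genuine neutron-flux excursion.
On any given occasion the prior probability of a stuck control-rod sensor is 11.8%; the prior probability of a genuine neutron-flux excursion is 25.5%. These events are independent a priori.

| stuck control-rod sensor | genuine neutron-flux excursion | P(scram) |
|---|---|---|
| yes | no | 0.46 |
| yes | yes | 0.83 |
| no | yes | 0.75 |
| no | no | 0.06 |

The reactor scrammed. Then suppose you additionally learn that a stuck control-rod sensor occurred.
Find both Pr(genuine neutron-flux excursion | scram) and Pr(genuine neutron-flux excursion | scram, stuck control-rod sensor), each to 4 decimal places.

Enumerate the 4 (stuck control-rod sensor, genuine neutron-flux excursion) configurations and weight by the priors:
  P(scram) = 0.06·0.882·0.745 + 0.75·0.882·0.255 + 0.46·0.118·0.745 + 0.83·0.118·0.255
        = 0.039425 + 0.168682 + 0.040439 + 0.024975 = 0.273521
Configurations with genuine neutron-flux excursion contribute 0.193657, so
  P(genuine neutron-flux excursion | scram) = 0.193657 / 0.273521 ≈ 0.7080

Now also conditioning on stuck control-rod sensor=true:
Weight on genuine neutron-flux excursion=true, given the evidence: 0.83*0.255 = 0.211650
Normalizer over all consistent configurations: 0.46*0.745 + 0.83*0.255 = 0.554350
Posterior = 0.211650 / 0.554350 ≈ 0.3818

Pr(genuine neutron-flux excursion | scram) ≈ 0.7080; Pr(genuine neutron-flux excursion | scram, stuck control-rod sensor) ≈ 0.3818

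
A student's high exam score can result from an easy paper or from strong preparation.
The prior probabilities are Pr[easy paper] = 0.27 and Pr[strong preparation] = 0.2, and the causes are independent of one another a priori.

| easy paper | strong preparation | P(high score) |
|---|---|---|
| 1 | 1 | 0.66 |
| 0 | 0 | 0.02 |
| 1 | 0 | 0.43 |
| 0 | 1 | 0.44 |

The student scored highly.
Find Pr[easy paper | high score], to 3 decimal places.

Enumerate the 4 (easy paper, strong preparation) configurations and weight by the priors:
  P(high score) = 0.02*0.73*0.8 + 0.44*0.73*0.2 + 0.43*0.27*0.8 + 0.66*0.27*0.2
        = 0.011680 + 0.064240 + 0.092880 + 0.035640 = 0.204440
Keeping only the easy paper-present terms gives 0.128520, so
  P(easy paper | high score) = 0.128520 / 0.204440 ≈ 0.629

Pr[easy paper | high score] ≈ 0.629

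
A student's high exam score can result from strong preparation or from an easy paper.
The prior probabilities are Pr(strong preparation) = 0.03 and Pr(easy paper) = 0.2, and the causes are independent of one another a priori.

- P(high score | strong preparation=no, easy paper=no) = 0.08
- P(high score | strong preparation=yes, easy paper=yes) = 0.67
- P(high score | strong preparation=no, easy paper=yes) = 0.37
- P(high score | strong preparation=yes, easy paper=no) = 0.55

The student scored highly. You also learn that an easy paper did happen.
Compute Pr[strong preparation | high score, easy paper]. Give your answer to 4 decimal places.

Pr[strong preparation | high score, easy paper] ≈ 0.0530

For the numerator, keep only strong preparation=true terms: 0.67×0.03 = 0.020100
The normalizing constant is 0.37×0.97 + 0.67×0.03 = 0.379000
Posterior = 0.020100 / 0.379000 ≈ 0.0530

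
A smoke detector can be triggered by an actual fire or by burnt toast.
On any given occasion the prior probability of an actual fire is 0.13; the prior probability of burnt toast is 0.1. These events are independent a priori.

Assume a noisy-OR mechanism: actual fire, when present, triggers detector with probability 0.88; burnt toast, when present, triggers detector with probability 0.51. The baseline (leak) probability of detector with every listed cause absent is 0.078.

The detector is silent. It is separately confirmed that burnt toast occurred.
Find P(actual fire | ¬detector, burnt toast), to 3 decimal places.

P(actual fire | ¬detector, burnt toast) ≈ 0.018

Under noisy-OR, P(detector | causes) = 1 − (1−0.078)·∏(1−qᵢ) over the active causes.
Enumerate both values of actual fire and weight by the priors:
  P(¬detector | burnt toast) = 0.45178·0.87 + 0.054214·0.13
        = 0.393049 + 0.007048 = 0.400097
Keeping only the actual fire-present terms gives 0.007048, so
  P(actual fire | ¬detector, burnt toast) = 0.007048 / 0.400097 ≈ 0.018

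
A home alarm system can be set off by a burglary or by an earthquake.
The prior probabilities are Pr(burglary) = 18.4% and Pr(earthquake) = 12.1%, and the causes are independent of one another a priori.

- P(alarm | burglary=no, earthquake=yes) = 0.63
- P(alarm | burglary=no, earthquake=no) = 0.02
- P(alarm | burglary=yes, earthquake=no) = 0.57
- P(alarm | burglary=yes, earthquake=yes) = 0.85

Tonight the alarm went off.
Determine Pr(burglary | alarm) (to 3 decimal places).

Pr(burglary | alarm) ≈ 0.592

Enumerate the 4 (burglary, earthquake) configurations and weight by the priors:
  P(alarm) = 0.02·0.816·0.879 + 0.63·0.816·0.121 + 0.57·0.184·0.879 + 0.85·0.184·0.121
        = 0.014345 + 0.062204 + 0.092190 + 0.018924 = 0.187663
Keeping only the burglary-present terms gives 0.111114, so
  P(burglary | alarm) = 0.111114 / 0.187663 ≈ 0.592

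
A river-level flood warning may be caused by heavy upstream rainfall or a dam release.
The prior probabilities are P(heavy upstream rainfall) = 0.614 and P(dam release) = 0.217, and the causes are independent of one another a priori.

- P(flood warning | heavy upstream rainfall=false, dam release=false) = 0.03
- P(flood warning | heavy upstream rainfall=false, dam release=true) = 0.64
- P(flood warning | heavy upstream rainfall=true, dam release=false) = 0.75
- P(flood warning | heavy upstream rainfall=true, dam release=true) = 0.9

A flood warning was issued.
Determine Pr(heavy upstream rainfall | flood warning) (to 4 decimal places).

Pr(heavy upstream rainfall | flood warning) ≈ 0.8846

Sum P(flood warning|·) weighted by the priors over the 4 (heavy upstream rainfall, dam release) configurations:
  P(flood warning) = 0.03×0.386×0.783 + 0.64×0.386×0.217 + 0.75×0.614×0.783 + 0.9×0.614×0.217
        = 0.009067 + 0.053608 + 0.360572 + 0.119914 = 0.543161
The terms with heavy upstream rainfall present sum to 0.480486, so
  P(heavy upstream rainfall | flood warning) = 0.480486 / 0.543161 ≈ 0.8846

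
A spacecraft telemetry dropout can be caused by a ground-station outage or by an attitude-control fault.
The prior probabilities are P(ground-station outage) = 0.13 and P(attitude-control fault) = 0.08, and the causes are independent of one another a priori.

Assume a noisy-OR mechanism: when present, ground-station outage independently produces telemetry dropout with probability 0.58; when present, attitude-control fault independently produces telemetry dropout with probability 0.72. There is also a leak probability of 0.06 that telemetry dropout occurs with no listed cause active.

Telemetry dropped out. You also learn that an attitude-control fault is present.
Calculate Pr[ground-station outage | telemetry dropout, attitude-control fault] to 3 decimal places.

Under noisy-OR, P(telemetry dropout | causes) = 1 − (1−0.06)·∏(1−qᵢ) over the active causes.
Sum P(telemetry dropout|·) weighted by the priors over both values of ground-station outage:
  P(telemetry dropout | attitude-control fault) = 0.7368×0.87 + 0.889456×0.13
        = 0.641016 + 0.115629 = 0.756645
The terms with ground-station outage present sum to 0.115629, so
  P(ground-station outage | telemetry dropout, attitude-control fault) = 0.115629 / 0.756645 ≈ 0.153

Pr[ground-station outage | telemetry dropout, attitude-control fault] ≈ 0.153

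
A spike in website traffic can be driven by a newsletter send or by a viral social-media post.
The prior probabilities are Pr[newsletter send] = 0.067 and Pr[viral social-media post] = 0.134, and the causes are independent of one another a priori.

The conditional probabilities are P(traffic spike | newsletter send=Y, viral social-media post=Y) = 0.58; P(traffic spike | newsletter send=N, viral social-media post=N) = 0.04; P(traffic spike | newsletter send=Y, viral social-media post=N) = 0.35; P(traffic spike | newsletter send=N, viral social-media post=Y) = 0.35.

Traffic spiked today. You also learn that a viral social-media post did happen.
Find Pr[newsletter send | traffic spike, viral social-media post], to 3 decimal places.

Pr[newsletter send | traffic spike, viral social-media post] ≈ 0.106

P(traffic spike | viral social-media post) = 0.35*0.933 + 0.58*0.067 = 0.326550 + 0.038860 = 0.365410
The newsletter send-present share is 0.58*0.067 = 0.038860.
P(newsletter send | traffic spike, viral social-media post) = 0.038860 / 0.365410 ≈ 0.106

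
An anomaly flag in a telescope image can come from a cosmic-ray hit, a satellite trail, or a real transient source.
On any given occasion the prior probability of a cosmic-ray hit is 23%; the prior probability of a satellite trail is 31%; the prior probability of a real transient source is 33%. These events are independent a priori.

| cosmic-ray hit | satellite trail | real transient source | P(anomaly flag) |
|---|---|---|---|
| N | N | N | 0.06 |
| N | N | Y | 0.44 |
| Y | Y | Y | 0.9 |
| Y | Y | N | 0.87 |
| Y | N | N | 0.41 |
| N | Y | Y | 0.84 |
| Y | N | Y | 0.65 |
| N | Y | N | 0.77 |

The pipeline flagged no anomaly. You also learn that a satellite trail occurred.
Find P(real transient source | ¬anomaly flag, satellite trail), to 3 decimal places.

By total probability over the 4 (cosmic-ray hit, real transient source) configurations:
  P(¬anomaly flag | satellite trail) = 0.23×0.77×0.67 + 0.16×0.77×0.33 + 0.13×0.23×0.67 + 0.1×0.23×0.33
        = 0.118657 + 0.040656 + 0.020033 + 0.007590 = 0.186936
Keeping only the real transient source-present terms gives 0.048246, so
  P(real transient source | ¬anomaly flag, satellite trail) = 0.048246 / 0.186936 ≈ 0.258

P(real transient source | ¬anomaly flag, satellite trail) ≈ 0.258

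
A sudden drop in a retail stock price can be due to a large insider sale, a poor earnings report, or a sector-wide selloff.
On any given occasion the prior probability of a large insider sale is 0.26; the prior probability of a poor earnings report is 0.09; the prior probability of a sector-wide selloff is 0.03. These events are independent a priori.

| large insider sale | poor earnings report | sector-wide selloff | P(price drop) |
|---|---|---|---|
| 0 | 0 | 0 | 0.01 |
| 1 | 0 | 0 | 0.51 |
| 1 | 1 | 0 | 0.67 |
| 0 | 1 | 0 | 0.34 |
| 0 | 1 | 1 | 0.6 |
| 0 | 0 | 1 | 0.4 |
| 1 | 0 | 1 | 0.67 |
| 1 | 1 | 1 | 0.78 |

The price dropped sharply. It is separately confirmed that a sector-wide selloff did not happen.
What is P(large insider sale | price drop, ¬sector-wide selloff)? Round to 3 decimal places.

P(large insider sale | price drop, ¬sector-wide selloff) ≈ 0.823

For the numerator, keep only large insider sale=true terms: 0.120666 + 0.015678 = 0.136344
The normalizing constant is 0.01×0.74×0.91 + 0.34×0.74×0.09 + 0.51×0.26×0.91 + 0.67×0.26×0.09 = 0.165722
P(large insider sale | price drop, ¬sector-wide selloff) = 0.136344/0.165722 ≈ 0.823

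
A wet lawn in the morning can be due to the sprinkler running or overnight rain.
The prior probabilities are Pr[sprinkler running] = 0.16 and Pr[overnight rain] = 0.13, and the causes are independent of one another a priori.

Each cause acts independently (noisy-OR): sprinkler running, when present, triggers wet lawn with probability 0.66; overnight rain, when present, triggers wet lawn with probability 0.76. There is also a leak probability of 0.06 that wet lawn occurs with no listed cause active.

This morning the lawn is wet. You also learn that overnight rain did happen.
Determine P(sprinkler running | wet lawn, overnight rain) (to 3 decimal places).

Under noisy-OR, P(wet lawn | causes) = 1 − (1−0.06)·∏(1−qᵢ) over the active causes.
P(wet lawn | overnight rain) = 0.7744·0.84 + 0.923296·0.16 = 0.650496 + 0.147727 = 0.798223
Restricting to configurations with sprinkler running present: 0.923296·0.16 = 0.147727.
So P(sprinkler running | wet lawn, overnight rain) = 0.147727/0.798223 ≈ 0.185.

P(sprinkler running | wet lawn, overnight rain) ≈ 0.185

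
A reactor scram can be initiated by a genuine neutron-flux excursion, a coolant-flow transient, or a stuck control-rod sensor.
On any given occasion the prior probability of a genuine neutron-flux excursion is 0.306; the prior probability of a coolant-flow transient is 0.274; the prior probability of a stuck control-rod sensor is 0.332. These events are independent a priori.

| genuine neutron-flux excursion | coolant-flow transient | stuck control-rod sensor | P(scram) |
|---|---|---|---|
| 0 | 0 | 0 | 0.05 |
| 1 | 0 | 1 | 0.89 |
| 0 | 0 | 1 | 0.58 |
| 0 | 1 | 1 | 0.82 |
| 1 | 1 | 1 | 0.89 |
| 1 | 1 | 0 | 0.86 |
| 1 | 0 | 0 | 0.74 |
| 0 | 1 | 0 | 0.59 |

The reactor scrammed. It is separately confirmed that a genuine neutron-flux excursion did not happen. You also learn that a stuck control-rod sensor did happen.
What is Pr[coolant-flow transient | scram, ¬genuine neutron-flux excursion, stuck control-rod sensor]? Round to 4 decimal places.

Pr[coolant-flow transient | scram, ¬genuine neutron-flux excursion, stuck control-rod sensor] ≈ 0.3479

Numerator (weight on configurations with coolant-flow transient): 0.82×0.274 = 0.224680
The normalizing constant is 0.58×0.726 + 0.82×0.274 = 0.645760
Posterior = 0.224680 / 0.645760 ≈ 0.3479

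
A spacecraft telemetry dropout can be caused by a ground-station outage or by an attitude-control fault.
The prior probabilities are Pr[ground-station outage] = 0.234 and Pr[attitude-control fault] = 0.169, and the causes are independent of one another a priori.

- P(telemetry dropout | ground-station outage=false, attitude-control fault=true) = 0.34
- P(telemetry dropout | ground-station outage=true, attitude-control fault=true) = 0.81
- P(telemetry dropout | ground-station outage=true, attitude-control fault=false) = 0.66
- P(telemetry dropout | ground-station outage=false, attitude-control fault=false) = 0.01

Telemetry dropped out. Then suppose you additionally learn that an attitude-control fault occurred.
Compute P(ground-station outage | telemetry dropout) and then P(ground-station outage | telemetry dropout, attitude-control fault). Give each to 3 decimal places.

For the numerator, keep only ground-station outage=true terms: 0.128340 + 0.032032 = 0.160372
Normalizer over all consistent configurations: 0.01·0.766·0.831 + 0.34·0.766·0.169 + 0.66·0.234·0.831 + 0.81·0.234·0.169 = 0.210751
Posterior = 0.160372 / 0.210751 ≈ 0.761

Now condition on the additional information:
P(telemetry dropout | attitude-control fault) = 0.34×0.766 + 0.81×0.234 = 0.260440 + 0.189540 = 0.449980
Of this, 0.189540 comes from 0.81×0.234 (the ground-station outage=true cases).
So P(ground-station outage | telemetry dropout, attitude-control fault) = 0.189540/0.449980 ≈ 0.421.

P(ground-station outage | telemetry dropout) ≈ 0.761; P(ground-station outage | telemetry dropout, attitude-control fault) ≈ 0.421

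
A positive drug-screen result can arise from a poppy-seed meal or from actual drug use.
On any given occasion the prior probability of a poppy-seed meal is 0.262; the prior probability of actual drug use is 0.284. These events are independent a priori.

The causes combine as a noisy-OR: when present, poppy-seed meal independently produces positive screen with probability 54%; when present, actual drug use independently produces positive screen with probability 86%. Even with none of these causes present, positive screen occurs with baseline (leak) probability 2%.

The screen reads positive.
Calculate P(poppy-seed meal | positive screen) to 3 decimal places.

Under noisy-OR, P(positive screen | causes) = 1 − (1−0.02)·∏(1−qᵢ) over the active causes.
For the numerator, keep only poppy-seed meal=true terms: 0.103026 + 0.069712 = 0.172738
Denominator P(positive screen): 0.02×0.738×0.716 + 0.8628×0.738×0.284 + 0.5492×0.262×0.716 + 0.936888×0.262×0.284 = 0.364142
Posterior = 0.172738 / 0.364142 ≈ 0.474

P(poppy-seed meal | positive screen) ≈ 0.474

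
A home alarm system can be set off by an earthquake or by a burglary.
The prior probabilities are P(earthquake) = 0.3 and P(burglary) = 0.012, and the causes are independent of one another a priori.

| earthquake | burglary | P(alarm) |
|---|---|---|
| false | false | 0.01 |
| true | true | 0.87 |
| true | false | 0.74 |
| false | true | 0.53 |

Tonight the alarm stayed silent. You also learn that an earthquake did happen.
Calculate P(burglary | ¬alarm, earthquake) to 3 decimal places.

P(burglary | ¬alarm, earthquake) ≈ 0.006

For the numerator, keep only burglary=true terms: 0.13*0.012 = 0.001560
Normalizer over all consistent configurations: 0.26*0.988 + 0.13*0.012 = 0.258440
P(burglary | ¬alarm, earthquake) = 0.001560/0.258440 ≈ 0.006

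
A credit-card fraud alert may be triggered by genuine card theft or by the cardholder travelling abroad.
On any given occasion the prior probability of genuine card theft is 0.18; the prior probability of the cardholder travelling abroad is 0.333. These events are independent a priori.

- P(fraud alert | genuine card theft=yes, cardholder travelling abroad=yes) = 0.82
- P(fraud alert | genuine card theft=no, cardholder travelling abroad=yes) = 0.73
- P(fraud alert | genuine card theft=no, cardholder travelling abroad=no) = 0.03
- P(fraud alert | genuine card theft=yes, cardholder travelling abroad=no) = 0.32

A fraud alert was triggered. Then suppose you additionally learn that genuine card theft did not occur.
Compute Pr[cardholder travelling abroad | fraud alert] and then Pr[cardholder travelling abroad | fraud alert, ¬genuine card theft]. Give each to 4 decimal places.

Numerator (weight on configurations with cardholder travelling abroad): 0.199334 + 0.049151 = 0.248485
The normalizing constant is 0.03*0.82*0.667 + 0.73*0.82*0.333 + 0.32*0.18*0.667 + 0.82*0.18*0.333 = 0.303312
P(cardholder travelling abroad | fraud alert) = 0.248485/0.303312 ≈ 0.8192

Now also conditioning on genuine card theft≠true:
Numerator (weight on configurations with cardholder travelling abroad): 0.73*0.333 = 0.243090
Normalizer over all consistent configurations: 0.03*0.667 + 0.73*0.333 = 0.263100
P(cardholder travelling abroad | fraud alert, ¬genuine card theft) = 0.243090/0.263100 ≈ 0.9239
Ruling out genuine card theft raises the posterior on cardholder travelling abroad — the flip side of explaining away.

Pr[cardholder travelling abroad | fraud alert] ≈ 0.8192; Pr[cardholder travelling abroad | fraud alert, ¬genuine card theft] ≈ 0.9239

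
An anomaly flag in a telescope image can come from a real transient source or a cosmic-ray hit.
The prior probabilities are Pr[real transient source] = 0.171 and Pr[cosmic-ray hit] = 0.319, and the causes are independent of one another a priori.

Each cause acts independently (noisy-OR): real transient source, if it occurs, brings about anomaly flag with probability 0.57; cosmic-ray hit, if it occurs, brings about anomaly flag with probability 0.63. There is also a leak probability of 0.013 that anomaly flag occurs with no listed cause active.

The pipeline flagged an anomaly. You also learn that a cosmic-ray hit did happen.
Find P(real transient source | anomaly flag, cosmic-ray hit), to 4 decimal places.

Under noisy-OR, P(anomaly flag | causes) = 1 − (1−0.013)·∏(1−qᵢ) over the active causes.
Numerator (weight on configurations with real transient source): 0.842968·0.171 = 0.144148
Denominator P(anomaly flag | cosmic-ray hit): 0.63481·0.829 + 0.842968·0.171 = 0.670405
P(real transient source | anomaly flag, cosmic-ray hit) = 0.144148/0.670405 ≈ 0.2150

P(real transient source | anomaly flag, cosmic-ray hit) ≈ 0.2150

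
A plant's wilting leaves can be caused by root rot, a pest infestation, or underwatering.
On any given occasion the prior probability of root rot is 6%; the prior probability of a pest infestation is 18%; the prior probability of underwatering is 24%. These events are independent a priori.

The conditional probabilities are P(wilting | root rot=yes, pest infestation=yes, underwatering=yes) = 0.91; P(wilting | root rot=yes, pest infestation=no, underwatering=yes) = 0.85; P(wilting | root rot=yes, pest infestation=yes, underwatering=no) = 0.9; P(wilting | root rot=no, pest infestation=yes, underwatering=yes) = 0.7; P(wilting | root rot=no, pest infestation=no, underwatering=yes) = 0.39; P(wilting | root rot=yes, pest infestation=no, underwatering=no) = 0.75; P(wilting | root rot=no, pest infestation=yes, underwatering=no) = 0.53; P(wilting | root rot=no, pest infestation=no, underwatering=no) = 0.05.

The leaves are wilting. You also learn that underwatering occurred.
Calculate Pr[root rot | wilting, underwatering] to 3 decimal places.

Numerator (weight on configurations with root rot): 0.041820 + 0.009828 = 0.051648
Denominator P(wilting | underwatering): 0.39*0.94*0.82 + 0.7*0.94*0.18 + 0.85*0.06*0.82 + 0.91*0.06*0.18 = 0.470700
P(root rot | wilting, underwatering) = 0.051648/0.470700 ≈ 0.110

Pr[root rot | wilting, underwatering] ≈ 0.110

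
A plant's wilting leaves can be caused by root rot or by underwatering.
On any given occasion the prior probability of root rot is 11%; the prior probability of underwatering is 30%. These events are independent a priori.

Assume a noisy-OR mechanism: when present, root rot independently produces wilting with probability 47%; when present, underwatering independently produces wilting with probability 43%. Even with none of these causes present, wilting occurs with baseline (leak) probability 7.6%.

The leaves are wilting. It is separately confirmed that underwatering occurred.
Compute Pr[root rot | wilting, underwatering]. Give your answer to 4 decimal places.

Under noisy-OR, P(wilting | causes) = 1 − (1−0.076)·∏(1−qᵢ) over the active causes.
Sum P(wilting|·) weighted by the priors over both values of root rot:
  P(wilting | underwatering) = 0.47332*0.89 + 0.72086*0.11
        = 0.421255 + 0.079295 = 0.500550
The terms with root rot present sum to 0.079295, so
  P(root rot | wilting, underwatering) = 0.079295 / 0.500550 ≈ 0.1584

Pr[root rot | wilting, underwatering] ≈ 0.1584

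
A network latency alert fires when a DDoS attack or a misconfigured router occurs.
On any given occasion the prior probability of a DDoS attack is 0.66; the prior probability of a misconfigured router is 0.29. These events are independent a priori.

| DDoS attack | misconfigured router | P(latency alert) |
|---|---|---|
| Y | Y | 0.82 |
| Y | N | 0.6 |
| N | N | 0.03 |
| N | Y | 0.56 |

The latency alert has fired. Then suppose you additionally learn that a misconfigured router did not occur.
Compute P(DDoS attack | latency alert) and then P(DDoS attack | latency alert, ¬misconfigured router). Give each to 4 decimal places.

P(latency alert) = 0.03×0.34×0.71 + 0.56×0.34×0.29 + 0.6×0.66×0.71 + 0.82×0.66×0.29 = 0.007242 + 0.055216 + 0.281160 + 0.156948 = 0.500566
Restricting to configurations with DDoS attack present: 0.281160 + 0.156948 = 0.438108.
So P(DDoS attack | latency alert) = 0.438108/0.500566 ≈ 0.8752.

Now condition on the additional information:
For the numerator, keep only DDoS attack=true terms: 0.6*0.66 = 0.396000
Normalizer over all consistent configurations: 0.03*0.34 + 0.6*0.66 = 0.406200
P(DDoS attack | latency alert, ¬misconfigured router) = 0.396000/0.406200 ≈ 0.9749
With misconfigured router excluded, DDoS attack must carry more of the explanatory weight for the latency alert.

P(DDoS attack | latency alert) ≈ 0.8752; P(DDoS attack | latency alert, ¬misconfigured router) ≈ 0.9749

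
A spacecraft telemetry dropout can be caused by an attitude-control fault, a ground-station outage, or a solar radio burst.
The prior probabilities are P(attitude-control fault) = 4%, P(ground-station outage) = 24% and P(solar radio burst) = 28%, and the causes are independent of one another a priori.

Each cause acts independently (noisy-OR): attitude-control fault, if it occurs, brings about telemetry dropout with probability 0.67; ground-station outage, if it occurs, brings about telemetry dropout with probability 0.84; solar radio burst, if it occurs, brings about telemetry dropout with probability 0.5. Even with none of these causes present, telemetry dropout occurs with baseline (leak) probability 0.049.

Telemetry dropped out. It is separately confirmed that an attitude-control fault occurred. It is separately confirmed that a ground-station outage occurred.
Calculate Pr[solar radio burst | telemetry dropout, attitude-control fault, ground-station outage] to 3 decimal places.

Pr[solar radio burst | telemetry dropout, attitude-control fault, ground-station outage] ≈ 0.285

Under noisy-OR, P(telemetry dropout | causes) = 1 − (1−0.049)·∏(1−qᵢ) over the active causes.
P(telemetry dropout | attitude-control fault, ground-station outage) = 0.949787*0.72 + 0.974894*0.28 = 0.683847 + 0.272970 = 0.956817
Restricting to configurations with solar radio burst present: 0.974894*0.28 = 0.272970.
Hence the posterior is 0.272970/0.956817 ≈ 0.285.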